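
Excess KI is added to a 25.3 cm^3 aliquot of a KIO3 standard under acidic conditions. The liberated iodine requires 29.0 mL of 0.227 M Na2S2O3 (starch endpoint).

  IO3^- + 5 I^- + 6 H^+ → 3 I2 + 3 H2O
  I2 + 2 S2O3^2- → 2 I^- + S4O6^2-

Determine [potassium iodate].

n(S2O3^2-) = 0.0290 × 0.227 = 6.58 × 10^-3 mol
n(I2) = n(S2O3^2-)/2 = 3.29 × 10^-3 mol
From the 1:3 ratio, n(IO3^-) in the aliquot = 1/3 × 3.29 × 10^-3 = 1.10 × 10^-3 mol
[IO3^-] = 1.10 × 10^-3 / 0.0253 = 0.0434 mol/L

0.0434 M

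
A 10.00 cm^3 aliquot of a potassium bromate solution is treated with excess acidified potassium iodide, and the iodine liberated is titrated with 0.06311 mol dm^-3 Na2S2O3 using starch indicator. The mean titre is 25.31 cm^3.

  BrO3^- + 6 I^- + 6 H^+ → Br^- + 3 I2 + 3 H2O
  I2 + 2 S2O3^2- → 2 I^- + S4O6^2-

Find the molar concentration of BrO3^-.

n(S2O3^2-) = 0.02531 × 0.06311 = 1.597 × 10^-3 mol
n(I2) = n(S2O3^2-)/2 = 7.987 × 10^-4 mol
From the 1:3 ratio, n(BrO3^-) in the aliquot = 1/3 × 7.987 × 10^-4 = 2.662 × 10^-4 mol
[BrO3^-] = 2.662 × 10^-4 / 0.01000 = 0.02662 mol/L

0.02662 mol/L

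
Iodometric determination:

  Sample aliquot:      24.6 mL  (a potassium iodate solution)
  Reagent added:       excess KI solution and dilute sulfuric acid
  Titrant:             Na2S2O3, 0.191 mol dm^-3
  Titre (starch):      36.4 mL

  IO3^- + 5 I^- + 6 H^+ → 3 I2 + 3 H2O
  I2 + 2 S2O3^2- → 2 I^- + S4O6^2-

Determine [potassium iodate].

n(S2O3^2-) = 0.0364 × 0.191 = 6.95 × 10^-3 mol
n(I2) = n(S2O3^2-)/2 = 3.48 × 10^-3 mol
From the 1:3 ratio, n(IO3^-) in the aliquot = 1/3 × 3.48 × 10^-3 = 1.16 × 10^-3 mol
[IO3^-] = 1.16 × 10^-3 / 0.0246 = 0.0471 mol/L

0.0471 mol/L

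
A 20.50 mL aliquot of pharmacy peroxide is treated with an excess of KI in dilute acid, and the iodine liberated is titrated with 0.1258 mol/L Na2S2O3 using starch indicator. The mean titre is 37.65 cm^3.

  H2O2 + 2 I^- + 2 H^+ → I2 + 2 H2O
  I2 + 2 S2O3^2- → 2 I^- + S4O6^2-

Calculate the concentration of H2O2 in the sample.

n(S2O3^2-) = 0.03765 × 0.1258 = 4.736 × 10^-3 mol
n(I2) = n(S2O3^2-)/2 = 2.368 × 10^-3 mol
n(H2O2) in the aliquot = 2.368 × 10^-3 mol (1:1 ratio)
[H2O2] = 2.368 × 10^-3 / 0.02050 = 0.1155 mol/L

0.1155 mol/L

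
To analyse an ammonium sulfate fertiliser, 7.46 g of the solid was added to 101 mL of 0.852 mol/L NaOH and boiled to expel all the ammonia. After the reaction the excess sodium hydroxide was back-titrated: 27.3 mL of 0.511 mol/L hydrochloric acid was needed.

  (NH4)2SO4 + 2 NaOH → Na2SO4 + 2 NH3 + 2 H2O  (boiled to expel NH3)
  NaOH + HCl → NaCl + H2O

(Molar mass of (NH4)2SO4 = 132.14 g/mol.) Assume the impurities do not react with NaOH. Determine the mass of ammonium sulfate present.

n(NaOH) added = 0.101 × 0.852 = 0.0861 mol
n(HCl) used in back-titration = 0.0273 × 0.511 = 0.0140 mol
n(NaOH) left over = 0.0140 mol (1:1 ratio)
n(NaOH) consumed by analyte = 0.0861 − 0.0140 = 0.0721 mol
From the 1:2 ratio, n((NH4)2SO4) = 1/2 × 0.0721 = 0.0361 mol
mass of (NH4)2SO4 = 0.0361 × 132.14 = 4.76 g

4.76 g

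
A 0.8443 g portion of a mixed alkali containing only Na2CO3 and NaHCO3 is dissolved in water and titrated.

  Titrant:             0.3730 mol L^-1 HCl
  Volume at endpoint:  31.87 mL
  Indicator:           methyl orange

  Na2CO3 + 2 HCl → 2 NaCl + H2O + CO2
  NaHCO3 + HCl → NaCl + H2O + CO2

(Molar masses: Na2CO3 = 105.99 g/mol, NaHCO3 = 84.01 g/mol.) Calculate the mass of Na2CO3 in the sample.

n(HCl) = 0.03187 × 0.3730 = 0.01189 mol
Let x = n(Na2CO3), y = n(NaHCO3).
Titrant: 2x + 1y = 0.01189;  mass: 105.99x + 84.01y = 0.8443
Solving, x = 2.489 × 10^-3 mol, y = 6.910 × 10^-3 mol
mass of Na2CO3 = 2.489 × 10^-3 × 105.99 = 0.2638 g

0.2638 g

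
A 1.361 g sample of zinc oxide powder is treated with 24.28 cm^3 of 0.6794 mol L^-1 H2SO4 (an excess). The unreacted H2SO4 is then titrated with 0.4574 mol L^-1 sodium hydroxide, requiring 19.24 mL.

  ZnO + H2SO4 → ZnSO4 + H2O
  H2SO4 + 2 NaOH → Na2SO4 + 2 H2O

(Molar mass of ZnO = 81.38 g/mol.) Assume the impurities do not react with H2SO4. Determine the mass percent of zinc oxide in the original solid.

n(H2SO4) added = 0.02428 × 0.6794 = 0.01650 mol
n(NaOH) used in back-titration = 0.01924 × 0.4574 = 8.800 × 10^-3 mol
From the 1:2 ratio, n(H2SO4) left over = 1/2 × 8.800 × 10^-3 = 4.400 × 10^-3 mol
n(H2SO4) consumed by analyte = 0.01650 − 4.400 × 10^-3 = 0.01210 mol
n(ZnO) = 0.01210 mol (1:1 ratio)
mass of ZnO = 0.01210 × 81.38 = 0.9843 g
% ZnO = 0.9843 / 1.361 × 100 = 72.33 %

72.33 %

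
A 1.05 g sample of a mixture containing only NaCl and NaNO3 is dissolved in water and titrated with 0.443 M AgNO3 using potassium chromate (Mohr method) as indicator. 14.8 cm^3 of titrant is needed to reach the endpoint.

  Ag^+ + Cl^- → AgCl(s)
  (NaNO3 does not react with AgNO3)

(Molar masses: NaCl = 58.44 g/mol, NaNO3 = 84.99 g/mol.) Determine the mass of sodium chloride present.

0.383 g

n(AgNO3) = 0.0148 × 0.443 = 6.56 × 10^-3 mol
Let x = n(NaCl), y = n(NaNO3).
Titrant: 1x = 6.56 × 10^-3;  mass: 58.44x + 84.99y = 1.05
Solving, x = 6.56 × 10^-3 mol, y = 7.85 × 10^-3 mol
mass of NaCl = 6.56 × 10^-3 × 58.44 = 0.383 g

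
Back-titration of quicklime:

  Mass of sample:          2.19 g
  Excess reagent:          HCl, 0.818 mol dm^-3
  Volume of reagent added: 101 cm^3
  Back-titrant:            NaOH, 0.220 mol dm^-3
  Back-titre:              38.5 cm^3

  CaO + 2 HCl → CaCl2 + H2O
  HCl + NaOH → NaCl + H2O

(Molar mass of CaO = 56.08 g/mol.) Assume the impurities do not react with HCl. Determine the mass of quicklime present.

2.08 g

n(HCl) added = 0.101 × 0.818 = 0.0826 mol
n(NaOH) used in back-titration = 0.0385 × 0.220 = 8.47 × 10^-3 mol
n(HCl) left over = 8.47 × 10^-3 mol (1:1 ratio)
n(HCl) consumed by analyte = 0.0826 − 8.47 × 10^-3 = 0.0741 mol
From the 1:2 ratio, n(CaO) = 1/2 × 0.0741 = 0.0371 mol
mass of CaO = 0.0371 × 56.08 = 2.08 g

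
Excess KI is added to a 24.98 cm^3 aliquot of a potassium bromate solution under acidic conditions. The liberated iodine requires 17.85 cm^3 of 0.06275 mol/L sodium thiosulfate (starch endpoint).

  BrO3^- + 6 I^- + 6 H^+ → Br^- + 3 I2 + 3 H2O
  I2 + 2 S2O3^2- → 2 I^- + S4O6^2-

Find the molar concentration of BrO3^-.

0.007473 mol/L

n(S2O3^2-) = 0.01785 × 0.06275 = 1.120 × 10^-3 mol
n(I2) = n(S2O3^2-)/2 = 5.600 × 10^-4 mol
From the 1:3 ratio, n(BrO3^-) in the aliquot = 1/3 × 5.600 × 10^-4 = 1.867 × 10^-4 mol
[BrO3^-] = 1.867 × 10^-4 / 0.02498 = 0.007473 mol/L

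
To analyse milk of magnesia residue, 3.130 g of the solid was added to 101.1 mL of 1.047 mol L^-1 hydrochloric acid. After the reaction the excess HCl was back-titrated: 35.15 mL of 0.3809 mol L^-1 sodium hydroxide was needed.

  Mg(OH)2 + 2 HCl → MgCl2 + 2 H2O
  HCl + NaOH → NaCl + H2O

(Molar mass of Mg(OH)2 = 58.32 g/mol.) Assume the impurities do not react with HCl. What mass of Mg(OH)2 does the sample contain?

2.696 g

n(HCl) added = 0.1011 × 1.047 = 0.1059 mol
n(NaOH) used in back-titration = 0.03515 × 0.3809 = 0.01339 mol
n(HCl) left over = 0.01339 mol (1:1 ratio)
n(HCl) consumed by analyte = 0.1059 − 0.01339 = 0.09246 mol
From the 1:2 ratio, n(Mg(OH)2) = 1/2 × 0.09246 = 0.04623 mol
mass of Mg(OH)2 = 0.04623 × 58.32 = 2.696 g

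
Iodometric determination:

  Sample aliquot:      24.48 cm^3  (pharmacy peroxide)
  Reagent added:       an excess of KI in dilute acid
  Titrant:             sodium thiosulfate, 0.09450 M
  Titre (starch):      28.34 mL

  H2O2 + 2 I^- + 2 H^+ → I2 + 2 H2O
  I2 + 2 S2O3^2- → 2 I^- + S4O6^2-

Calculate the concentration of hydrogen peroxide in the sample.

n(S2O3^2-) = 0.02834 × 0.09450 = 2.678 × 10^-3 mol
n(I2) = n(S2O3^2-)/2 = 1.339 × 10^-3 mol
n(H2O2) in the aliquot = 1.339 × 10^-3 mol (1:1 ratio)
[H2O2] = 1.339 × 10^-3 / 0.02448 = 0.05470 mol/L

0.05470 M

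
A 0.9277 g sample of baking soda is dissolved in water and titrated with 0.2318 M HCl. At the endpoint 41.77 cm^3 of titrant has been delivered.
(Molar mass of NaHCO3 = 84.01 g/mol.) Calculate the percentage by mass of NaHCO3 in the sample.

87.68 %

NaHCO3 + HCl → NaCl + H2O + CO2
n(HCl) = 0.04177 L × 0.2318 mol/L = 9.682 × 10^-3 mol
n(NaHCO3) = 9.682 × 10^-3 mol (1:1 ratio)
mass of NaHCO3 = 9.682 × 10^-3 × 84.01 g/mol = 0.8134 g
% NaHCO3 = 0.8134 / 0.9277 × 100 = 87.68 %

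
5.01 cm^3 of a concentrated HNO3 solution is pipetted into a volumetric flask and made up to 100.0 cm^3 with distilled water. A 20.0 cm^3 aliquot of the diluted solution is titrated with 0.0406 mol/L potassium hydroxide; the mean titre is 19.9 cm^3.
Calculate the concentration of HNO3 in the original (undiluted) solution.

0.806 mol/L

HNO3 + KOH → KNO3 + H2O
n(KOH) = 0.0199 × 0.0406 = 8.08 × 10^-4 mol
n(HNO3) in the aliquot = 8.08 × 10^-4 mol (1:1 ratio)
[HNO3]_dilute = 8.08 × 10^-4 / 0.0200 = 0.0404 mol/L
Dilution factor = 100.0 / 5.01 = 19.96
[HNO3]_stock = 0.0404 × 19.96 = 0.806 mol/L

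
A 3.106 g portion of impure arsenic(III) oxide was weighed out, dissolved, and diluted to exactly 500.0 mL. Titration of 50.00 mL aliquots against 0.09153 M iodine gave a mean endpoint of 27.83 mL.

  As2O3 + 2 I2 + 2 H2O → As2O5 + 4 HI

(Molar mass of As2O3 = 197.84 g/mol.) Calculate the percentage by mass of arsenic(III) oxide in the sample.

n(I2) per titration = 0.02783 × 0.09153 = 2.547 × 10^-3 mol
From the 1:2 ratio, n(As2O3) in each aliquot = 1/2 × 2.547 × 10^-3 = 1.274 × 10^-3 mol
n(As2O3) in the whole flask = 1.274 × 10^-3 × 500.0/50.00 = 0.01274 mol
mass of As2O3 = 0.01274 × 197.84 = 2.520 g
% As2O3 = 2.520 / 3.106 × 100 = 81.13 %

81.13 %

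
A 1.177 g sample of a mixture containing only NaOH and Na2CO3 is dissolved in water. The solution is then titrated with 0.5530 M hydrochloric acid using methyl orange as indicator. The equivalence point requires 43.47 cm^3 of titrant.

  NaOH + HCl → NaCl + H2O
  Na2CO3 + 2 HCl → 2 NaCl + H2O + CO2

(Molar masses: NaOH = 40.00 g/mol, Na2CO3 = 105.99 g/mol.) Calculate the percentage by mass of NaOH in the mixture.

25.35 %

n(HCl) = 0.04347 × 0.5530 = 0.02404 mol
Let x = n(NaOH), y = n(Na2CO3).
Titrant: 1x + 2y = 0.02404;  mass: 40.00x + 105.99y = 1.177
Solving, x = 7.460 × 10^-3 mol, y = 8.289 × 10^-3 mol
mass of NaOH = 7.460 × 10^-3 × 40.00 = 0.2984 g
% NaOH = 0.2984 / 1.177 × 100 = 25.35 %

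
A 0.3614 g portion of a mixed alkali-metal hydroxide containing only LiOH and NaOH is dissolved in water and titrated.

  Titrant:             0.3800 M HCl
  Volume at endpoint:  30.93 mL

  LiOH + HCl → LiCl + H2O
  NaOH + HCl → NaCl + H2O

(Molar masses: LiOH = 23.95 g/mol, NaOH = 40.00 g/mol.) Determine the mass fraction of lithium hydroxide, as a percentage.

44.90 %

n(HCl) = 0.03093 × 0.3800 = 0.01175 mol
Let x = n(LiOH), y = n(NaOH).
Titrant: 1x + 1y = 0.01175;  mass: 23.95x + 40.00y = 0.3614
Solving, x = 6.775 × 10^-3 mol, y = 4.979 × 10^-3 mol
mass of LiOH = 6.775 × 10^-3 × 23.95 = 0.1623 g
% LiOH = 0.1623 / 0.3614 × 100 = 44.90 %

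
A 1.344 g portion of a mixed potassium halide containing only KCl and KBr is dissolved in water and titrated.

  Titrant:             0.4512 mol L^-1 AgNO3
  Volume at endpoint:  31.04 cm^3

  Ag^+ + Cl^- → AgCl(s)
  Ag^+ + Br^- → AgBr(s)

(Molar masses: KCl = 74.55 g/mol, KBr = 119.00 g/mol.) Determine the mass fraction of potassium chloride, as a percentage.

40.26 %

n(AgNO3) = 0.03104 × 0.4512 = 0.01401 mol
Let x = n(KCl), y = n(KBr).
Titrant: 1x + 1y = 0.01401;  mass: 74.55x + 119.00y = 1.344
Solving, x = 7.258 × 10^-3 mol, y = 6.747 × 10^-3 mol
mass of KCl = 7.258 × 10^-3 × 74.55 = 0.5411 g
% KCl = 0.5411 / 1.344 × 100 = 40.26 %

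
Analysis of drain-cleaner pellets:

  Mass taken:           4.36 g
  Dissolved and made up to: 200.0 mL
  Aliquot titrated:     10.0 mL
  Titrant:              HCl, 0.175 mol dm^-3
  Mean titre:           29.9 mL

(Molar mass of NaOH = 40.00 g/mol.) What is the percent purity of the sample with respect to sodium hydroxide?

NaOH + HCl → NaCl + H2O
n(HCl) per titration = 0.0299 × 0.175 = 5.23 × 10^-3 mol
n(NaOH) in each aliquot = 5.23 × 10^-3 mol (1:1 ratio)
n(NaOH) in the whole flask = 5.23 × 10^-3 × 200.0/10.0 = 0.105 mol
mass of NaOH = 0.105 × 40.00 = 4.19 g
% NaOH = 4.19 / 4.36 × 100 = 96.0 %

96.0 %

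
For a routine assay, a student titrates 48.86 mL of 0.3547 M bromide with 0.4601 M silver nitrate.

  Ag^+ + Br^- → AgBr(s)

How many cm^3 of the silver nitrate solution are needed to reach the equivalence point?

n(Br-) = 0.04886 L × 0.3547 mol/L = 0.01733 mol
n(AgNO3) = 0.01733 mol (1:1 stoichiometry)
V(AgNO3) = 0.01733 mol / 0.4601 mol/L = 0.03767 L = 37.67 mL

37.67 mL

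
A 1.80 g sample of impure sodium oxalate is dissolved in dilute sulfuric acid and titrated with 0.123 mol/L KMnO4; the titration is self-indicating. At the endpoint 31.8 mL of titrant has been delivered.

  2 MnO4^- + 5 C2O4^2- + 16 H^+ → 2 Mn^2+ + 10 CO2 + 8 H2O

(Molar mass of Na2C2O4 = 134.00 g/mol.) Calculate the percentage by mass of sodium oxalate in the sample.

n(KMnO4) = 0.0318 L × 0.123 mol/L = 3.91 × 10^-3 mol
From the 5:2 ratio, n(Na2C2O4) = 5/2 × 3.91 × 10^-3 = 9.78 × 10^-3 mol
mass of Na2C2O4 = 9.78 × 10^-3 × 134.00 g/mol = 1.31 g
% Na2C2O4 = 1.31 / 1.80 × 100 = 72.8 %

72.8 %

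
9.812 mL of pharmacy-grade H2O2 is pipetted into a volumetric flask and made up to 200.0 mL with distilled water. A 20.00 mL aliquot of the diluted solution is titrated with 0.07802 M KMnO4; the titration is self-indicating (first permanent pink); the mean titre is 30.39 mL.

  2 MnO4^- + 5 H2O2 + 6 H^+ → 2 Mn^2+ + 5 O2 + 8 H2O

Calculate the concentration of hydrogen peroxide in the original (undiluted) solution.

6.041 M

n(KMnO4) = 0.03039 × 0.07802 = 2.371 × 10^-3 mol
From the 5:2 ratio, n(H2O2) in the aliquot = 5/2 × 2.371 × 10^-3 = 5.928 × 10^-3 mol
[H2O2]_dilute = 5.928 × 10^-3 / 0.02000 = 0.2964 mol/L
Dilution factor = 200.0 / 9.812 = 20.38
[H2O2]_stock = 0.2964 × 20.38 = 6.041 mol/L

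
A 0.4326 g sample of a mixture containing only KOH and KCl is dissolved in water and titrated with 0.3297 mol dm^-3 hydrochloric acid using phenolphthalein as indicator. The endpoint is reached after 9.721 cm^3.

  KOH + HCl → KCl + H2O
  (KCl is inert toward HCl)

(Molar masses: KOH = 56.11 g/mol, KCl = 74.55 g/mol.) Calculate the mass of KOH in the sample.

0.1798 g

n(HCl) = 0.009721 × 0.3297 = 3.205 × 10^-3 mol
Let x = n(KOH), y = n(KCl).
Titrant: 1x = 3.205 × 10^-3;  mass: 56.11x + 74.55y = 0.4326
Solving, x = 3.205 × 10^-3 mol, y = 3.391 × 10^-3 mol
mass of KOH = 3.205 × 10^-3 × 56.11 = 0.1798 g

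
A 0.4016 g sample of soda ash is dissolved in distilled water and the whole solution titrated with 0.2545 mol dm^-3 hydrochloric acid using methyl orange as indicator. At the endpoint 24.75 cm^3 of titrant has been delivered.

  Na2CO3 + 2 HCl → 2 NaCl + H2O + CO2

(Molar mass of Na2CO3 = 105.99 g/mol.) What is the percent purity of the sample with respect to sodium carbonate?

n(HCl) = 0.02475 L × 0.2545 mol/L = 6.299 × 10^-3 mol
From the 1:2 ratio, n(Na2CO3) = 1/2 × 6.299 × 10^-3 = 3.149 × 10^-3 mol
mass of Na2CO3 = 3.149 × 10^-3 × 105.99 g/mol = 0.3338 g
% Na2CO3 = 0.3338 / 0.4016 × 100 = 83.12 %

83.12 %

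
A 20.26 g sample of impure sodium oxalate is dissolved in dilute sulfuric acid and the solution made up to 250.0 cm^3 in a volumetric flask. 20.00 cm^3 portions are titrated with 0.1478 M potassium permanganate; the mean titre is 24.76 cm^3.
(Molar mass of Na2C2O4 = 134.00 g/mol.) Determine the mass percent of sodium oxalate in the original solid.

2 MnO4^- + 5 C2O4^2- + 16 H^+ → 2 Mn^2+ + 10 CO2 + 8 H2O
n(KMnO4) per titration = 0.02476 × 0.1478 = 3.660 × 10^-3 mol
From the 5:2 ratio, n(Na2C2O4) in each aliquot = 5/2 × 3.660 × 10^-3 = 9.149 × 10^-3 mol
n(Na2C2O4) in the whole flask = 9.149 × 10^-3 × 250.0/20.00 = 0.1144 mol
mass of Na2C2O4 = 0.1144 × 134.00 = 15.32 g
% Na2C2O4 = 15.32 / 20.26 × 100 = 75.64 %

75.64 %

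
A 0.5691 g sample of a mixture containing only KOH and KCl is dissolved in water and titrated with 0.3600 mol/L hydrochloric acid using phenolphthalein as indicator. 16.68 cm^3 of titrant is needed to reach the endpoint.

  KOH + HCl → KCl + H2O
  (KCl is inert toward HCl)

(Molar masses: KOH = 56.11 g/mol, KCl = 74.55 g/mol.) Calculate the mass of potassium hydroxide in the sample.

0.3369 g

n(HCl) = 0.01668 × 0.3600 = 6.005 × 10^-3 mol
Let x = n(KOH), y = n(KCl).
Titrant: 1x = 6.005 × 10^-3;  mass: 56.11x + 74.55y = 0.5691
Solving, x = 6.005 × 10^-3 mol, y = 3.114 × 10^-3 mol
mass of KOH = 6.005 × 10^-3 × 56.11 = 0.3369 g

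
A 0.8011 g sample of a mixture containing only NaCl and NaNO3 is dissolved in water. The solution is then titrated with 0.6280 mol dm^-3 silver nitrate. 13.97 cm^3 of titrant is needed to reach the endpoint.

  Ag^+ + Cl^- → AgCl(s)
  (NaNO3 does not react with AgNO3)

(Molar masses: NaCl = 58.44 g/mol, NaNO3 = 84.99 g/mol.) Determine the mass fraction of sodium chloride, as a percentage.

n(AgNO3) = 0.01397 × 0.6280 = 8.773 × 10^-3 mol
Let x = n(NaCl), y = n(NaNO3).
Titrant: 1x = 8.773 × 10^-3;  mass: 58.44x + 84.99y = 0.8011
Solving, x = 8.773 × 10^-3 mol, y = 3.393 × 10^-3 mol
mass of NaCl = 8.773 × 10^-3 × 58.44 = 0.5127 g
% NaCl = 0.5127 / 0.8011 × 100 = 64.00 %

64.00 %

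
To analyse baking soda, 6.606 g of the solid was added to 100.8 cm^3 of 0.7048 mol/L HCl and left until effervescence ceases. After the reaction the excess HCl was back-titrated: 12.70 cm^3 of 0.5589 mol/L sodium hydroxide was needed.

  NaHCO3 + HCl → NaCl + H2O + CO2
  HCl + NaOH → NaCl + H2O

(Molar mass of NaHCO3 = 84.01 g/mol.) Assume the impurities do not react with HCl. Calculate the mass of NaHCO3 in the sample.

5.372 g

n(HCl) added = 0.1008 × 0.7048 = 0.07104 mol
n(NaOH) used in back-titration = 0.01270 × 0.5589 = 7.098 × 10^-3 mol
n(HCl) left over = 7.098 × 10^-3 mol (1:1 ratio)
n(HCl) consumed by analyte = 0.07104 − 7.098 × 10^-3 = 0.06395 mol
n(NaHCO3) = 0.06395 mol (1:1 ratio)
mass of NaHCO3 = 0.06395 × 84.01 = 5.372 g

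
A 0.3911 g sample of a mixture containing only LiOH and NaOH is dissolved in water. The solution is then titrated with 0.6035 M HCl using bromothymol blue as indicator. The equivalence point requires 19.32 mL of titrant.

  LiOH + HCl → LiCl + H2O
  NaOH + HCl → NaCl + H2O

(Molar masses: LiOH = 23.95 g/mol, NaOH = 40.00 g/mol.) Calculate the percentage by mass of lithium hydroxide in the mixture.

n(HCl) = 0.01932 × 0.6035 = 0.01166 mol
Let x = n(LiOH), y = n(NaOH).
Titrant: 1x + 1y = 0.01166;  mass: 23.95x + 40.00y = 0.3911
Solving, x = 4.691 × 10^-3 mol, y = 6.969 × 10^-3 mol
mass of LiOH = 4.691 × 10^-3 × 23.95 = 0.1123 g
% LiOH = 0.1123 / 0.3911 × 100 = 28.72 %

28.72 %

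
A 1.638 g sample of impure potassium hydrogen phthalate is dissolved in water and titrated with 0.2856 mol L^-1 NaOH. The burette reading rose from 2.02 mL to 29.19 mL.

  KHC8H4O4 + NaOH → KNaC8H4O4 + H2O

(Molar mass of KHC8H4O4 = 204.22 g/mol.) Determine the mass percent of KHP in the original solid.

96.75 %

n(NaOH) = 0.02717 L × 0.2856 mol/L = 7.760 × 10^-3 mol
n(KHC8H4O4) = 7.760 × 10^-3 mol (1:1 ratio)
mass of KHC8H4O4 = 7.760 × 10^-3 × 204.22 g/mol = 1.585 g
% KHC8H4O4 = 1.585 / 1.638 × 100 = 96.75 %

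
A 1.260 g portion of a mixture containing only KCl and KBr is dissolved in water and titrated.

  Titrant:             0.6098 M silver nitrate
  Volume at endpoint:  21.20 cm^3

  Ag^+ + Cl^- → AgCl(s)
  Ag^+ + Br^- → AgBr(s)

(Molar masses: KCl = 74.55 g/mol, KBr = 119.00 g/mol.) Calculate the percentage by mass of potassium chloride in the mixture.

37.06 %

n(AgNO3) = 0.02120 × 0.6098 = 0.01293 mol
Let x = n(KCl), y = n(KBr).
Titrant: 1x + 1y = 0.01293;  mass: 74.55x + 119.00y = 1.260
Solving, x = 6.263 × 10^-3 mol, y = 6.664 × 10^-3 mol
mass of KCl = 6.263 × 10^-3 × 74.55 = 0.4669 g
% KCl = 0.4669 / 1.260 × 100 = 37.06 %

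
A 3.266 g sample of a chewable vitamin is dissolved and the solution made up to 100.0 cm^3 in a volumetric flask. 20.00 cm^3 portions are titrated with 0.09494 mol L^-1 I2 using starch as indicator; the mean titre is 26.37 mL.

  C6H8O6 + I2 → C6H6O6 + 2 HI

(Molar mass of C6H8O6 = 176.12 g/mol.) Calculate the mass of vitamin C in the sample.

n(I2) per titration = 0.02637 × 0.09494 = 2.504 × 10^-3 mol
n(C6H8O6) in each aliquot = 2.504 × 10^-3 mol (1:1 ratio)
n(C6H8O6) in the whole flask = 2.504 × 10^-3 × 100.0/20.00 = 0.01252 mol
mass of C6H8O6 = 0.01252 × 176.12 = 2.205 g

2.205 g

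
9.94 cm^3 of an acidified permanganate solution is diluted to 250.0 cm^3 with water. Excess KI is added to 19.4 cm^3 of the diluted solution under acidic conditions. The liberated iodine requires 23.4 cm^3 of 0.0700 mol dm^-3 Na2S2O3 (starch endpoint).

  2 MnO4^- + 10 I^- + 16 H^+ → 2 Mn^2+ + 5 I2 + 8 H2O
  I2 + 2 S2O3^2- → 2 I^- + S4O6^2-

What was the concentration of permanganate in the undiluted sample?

0.425 mol/L

n(S2O3^2-) = 0.0234 × 0.0700 = 1.64 × 10^-3 mol
n(I2) = n(S2O3^2-)/2 = 8.19 × 10^-4 mol
From the 2:5 ratio, n(MnO4^-) in the aliquot = 2/5 × 8.19 × 10^-4 = 3.28 × 10^-4 mol
[MnO4^-]_dilute = 3.28 × 10^-4 / 0.0194 = 0.0169 mol/L
[MnO4^-]_original = 0.0169 × 250.0/9.94 = 0.425 mol/L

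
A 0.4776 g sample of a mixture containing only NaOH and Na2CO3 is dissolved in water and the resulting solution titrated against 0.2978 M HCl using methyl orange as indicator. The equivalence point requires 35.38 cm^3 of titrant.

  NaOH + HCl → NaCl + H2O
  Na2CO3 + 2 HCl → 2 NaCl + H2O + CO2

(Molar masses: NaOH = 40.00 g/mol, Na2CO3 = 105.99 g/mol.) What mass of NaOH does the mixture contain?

0.2486 g

n(HCl) = 0.03538 × 0.2978 = 0.01054 mol
Let x = n(NaOH), y = n(Na2CO3).
Titrant: 1x + 2y = 0.01054;  mass: 40.00x + 105.99y = 0.4776
Solving, x = 6.215 × 10^-3 mol, y = 2.161 × 10^-3 mol
mass of NaOH = 6.215 × 10^-3 × 40.00 = 0.2486 g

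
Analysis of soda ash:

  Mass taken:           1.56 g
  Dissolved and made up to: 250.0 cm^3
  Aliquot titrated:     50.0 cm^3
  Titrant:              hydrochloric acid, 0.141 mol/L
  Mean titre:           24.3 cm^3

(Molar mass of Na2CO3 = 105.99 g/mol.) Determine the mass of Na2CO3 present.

Na2CO3 + 2 HCl → 2 NaCl + H2O + CO2
n(HCl) per titration = 0.0243 × 0.141 = 3.43 × 10^-3 mol
From the 1:2 ratio, n(Na2CO3) in each aliquot = 1/2 × 3.43 × 10^-3 = 1.71 × 10^-3 mol
n(Na2CO3) in the whole flask = 1.71 × 10^-3 × 250.0/50.0 = 8.57 × 10^-3 mol
mass of Na2CO3 = 8.57 × 10^-3 × 105.99 = 0.908 g

0.908 g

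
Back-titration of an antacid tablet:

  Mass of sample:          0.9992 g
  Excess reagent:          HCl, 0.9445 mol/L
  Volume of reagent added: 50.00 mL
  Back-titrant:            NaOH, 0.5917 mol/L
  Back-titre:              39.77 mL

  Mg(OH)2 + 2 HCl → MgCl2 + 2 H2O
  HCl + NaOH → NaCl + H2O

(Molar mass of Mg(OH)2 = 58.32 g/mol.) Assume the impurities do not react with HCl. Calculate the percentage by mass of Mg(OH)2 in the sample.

69.14 %

n(HCl) added = 0.05000 × 0.9445 = 0.04723 mol
n(NaOH) used in back-titration = 0.03977 × 0.5917 = 0.02353 mol
n(HCl) left over = 0.02353 mol (1:1 ratio)
n(HCl) consumed by analyte = 0.04723 − 0.02353 = 0.02369 mol
From the 1:2 ratio, n(Mg(OH)2) = 1/2 × 0.02369 = 0.01185 mol
mass of Mg(OH)2 = 0.01185 × 58.32 = 0.6909 g
% Mg(OH)2 = 0.6909 / 0.9992 × 100 = 69.14 %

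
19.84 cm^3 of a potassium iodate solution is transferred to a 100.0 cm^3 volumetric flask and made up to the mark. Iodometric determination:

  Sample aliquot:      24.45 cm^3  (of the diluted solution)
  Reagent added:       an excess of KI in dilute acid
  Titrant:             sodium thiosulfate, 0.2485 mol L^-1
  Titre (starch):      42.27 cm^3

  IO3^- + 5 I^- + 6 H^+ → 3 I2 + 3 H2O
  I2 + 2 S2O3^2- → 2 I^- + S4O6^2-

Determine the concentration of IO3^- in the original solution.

n(S2O3^2-) = 0.04227 × 0.2485 = 0.01050 mol
n(I2) = n(S2O3^2-)/2 = 5.252 × 10^-3 mol
From the 1:3 ratio, n(IO3^-) in the aliquot = 1/3 × 5.252 × 10^-3 = 1.751 × 10^-3 mol
[IO3^-]_dilute = 1.751 × 10^-3 / 0.02445 = 0.07160 mol/L
[IO3^-]_original = 0.07160 × 100.0/19.84 = 0.3609 mol/L

0.3609 mol/L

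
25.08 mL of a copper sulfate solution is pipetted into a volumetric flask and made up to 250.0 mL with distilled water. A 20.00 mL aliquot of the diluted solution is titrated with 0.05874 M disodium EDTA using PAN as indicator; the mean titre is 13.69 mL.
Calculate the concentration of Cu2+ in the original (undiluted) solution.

0.4008 M

Cu^2+ + EDTA^4- → [Cu(EDTA)]^2-
n(EDTA) = 0.01369 × 0.05874 = 8.042 × 10^-4 mol
n(Cu2+) in the aliquot = 8.042 × 10^-4 mol (1:1 ratio)
[Cu2+]_dilute = 8.042 × 10^-4 / 0.02000 = 0.04021 mol/L
Dilution factor = 250.0 / 25.08 = 9.968
[Cu2+]_stock = 0.04021 × 9.968 = 0.4008 mol/L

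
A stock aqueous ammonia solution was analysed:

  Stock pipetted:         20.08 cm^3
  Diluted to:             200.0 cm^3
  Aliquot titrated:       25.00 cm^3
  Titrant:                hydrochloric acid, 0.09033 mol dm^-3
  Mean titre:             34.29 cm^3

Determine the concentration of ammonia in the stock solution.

1.234 mol/L

NH3 + HCl → NH4Cl
n(HCl) = 0.03429 × 0.09033 = 3.097 × 10^-3 mol
n(NH3) in the aliquot = 3.097 × 10^-3 mol (1:1 ratio)
[NH3]_dilute = 3.097 × 10^-3 / 0.02500 = 0.1239 mol/L
Dilution factor = 200.0 / 20.08 = 9.960
[NH3]_stock = 0.1239 × 9.960 = 1.234 mol/L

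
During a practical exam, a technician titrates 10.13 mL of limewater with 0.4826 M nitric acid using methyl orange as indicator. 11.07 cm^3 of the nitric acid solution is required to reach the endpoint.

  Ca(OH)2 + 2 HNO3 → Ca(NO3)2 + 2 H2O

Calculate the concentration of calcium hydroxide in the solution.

n(HNO3) = 0.01107 L × 0.4826 mol/L = 5.342 × 10^-3 mol
From the 1:2 mole ratio, n(Ca(OH)2) = 1/2 × 5.342 × 10^-3 = 2.671 × 10^-3 mol
[Ca(OH)2] = 2.671 × 10^-3 mol / 0.01013 L = 0.2637 mol/L

0.2637 M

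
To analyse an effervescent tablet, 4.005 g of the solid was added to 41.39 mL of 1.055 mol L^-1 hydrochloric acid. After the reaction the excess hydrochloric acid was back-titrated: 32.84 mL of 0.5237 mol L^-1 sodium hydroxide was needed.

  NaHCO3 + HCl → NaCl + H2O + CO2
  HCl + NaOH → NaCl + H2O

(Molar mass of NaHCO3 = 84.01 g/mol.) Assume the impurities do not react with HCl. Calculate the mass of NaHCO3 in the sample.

n(HCl) added = 0.04139 × 1.055 = 0.04367 mol
n(NaOH) used in back-titration = 0.03284 × 0.5237 = 0.01720 mol
n(HCl) left over = 0.01720 mol (1:1 ratio)
n(HCl) consumed by analyte = 0.04367 − 0.01720 = 0.02647 mol
n(NaHCO3) = 0.02647 mol (1:1 ratio)
mass of NaHCO3 = 0.02647 × 84.01 = 2.224 g

2.224 g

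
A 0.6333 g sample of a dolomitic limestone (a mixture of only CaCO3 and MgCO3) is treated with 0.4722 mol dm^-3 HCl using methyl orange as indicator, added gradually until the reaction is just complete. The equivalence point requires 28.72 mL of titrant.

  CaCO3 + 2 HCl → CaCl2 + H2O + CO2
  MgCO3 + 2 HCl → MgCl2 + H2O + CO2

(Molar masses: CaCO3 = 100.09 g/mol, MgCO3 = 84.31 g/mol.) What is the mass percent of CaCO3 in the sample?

n(HCl) = 0.02872 × 0.4722 = 0.01356 mol
Let x = n(CaCO3), y = n(MgCO3).
Titrant: 2x + 2y = 0.01356;  mass: 100.09x + 84.31y = 0.6333
Solving, x = 3.904 × 10^-3 mol, y = 2.876 × 10^-3 mol
mass of CaCO3 = 3.904 × 10^-3 × 100.09 = 0.3908 g
% CaCO3 = 0.3908 / 0.6333 × 100 = 61.71 %

61.71 %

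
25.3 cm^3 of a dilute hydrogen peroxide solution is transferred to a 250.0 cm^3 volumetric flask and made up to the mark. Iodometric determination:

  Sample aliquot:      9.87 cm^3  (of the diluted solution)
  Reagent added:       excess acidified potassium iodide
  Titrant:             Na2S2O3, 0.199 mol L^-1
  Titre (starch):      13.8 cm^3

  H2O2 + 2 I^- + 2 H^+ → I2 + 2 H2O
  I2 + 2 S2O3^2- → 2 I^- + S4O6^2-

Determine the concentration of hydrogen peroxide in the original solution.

1.37 mol/L

n(S2O3^2-) = 0.0138 × 0.199 = 2.75 × 10^-3 mol
n(I2) = n(S2O3^2-)/2 = 1.37 × 10^-3 mol
n(H2O2) in the aliquot = 1.37 × 10^-3 mol (1:1 ratio)
[H2O2]_dilute = 1.37 × 10^-3 / 0.00987 = 0.139 mol/L
[H2O2]_original = 0.139 × 250.0/25.3 = 1.37 mol/L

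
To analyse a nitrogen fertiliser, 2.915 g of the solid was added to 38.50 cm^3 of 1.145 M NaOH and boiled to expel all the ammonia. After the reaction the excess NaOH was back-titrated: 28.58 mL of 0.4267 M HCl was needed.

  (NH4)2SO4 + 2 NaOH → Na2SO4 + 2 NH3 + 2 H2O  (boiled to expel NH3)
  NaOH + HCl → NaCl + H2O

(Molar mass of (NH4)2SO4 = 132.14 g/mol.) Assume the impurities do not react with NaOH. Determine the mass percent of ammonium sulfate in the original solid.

n(NaOH) added = 0.03850 × 1.145 = 0.04408 mol
n(HCl) used in back-titration = 0.02858 × 0.4267 = 0.01220 mol
n(NaOH) left over = 0.01220 mol (1:1 ratio)
n(NaOH) consumed by analyte = 0.04408 − 0.01220 = 0.03189 mol
From the 1:2 ratio, n((NH4)2SO4) = 1/2 × 0.03189 = 0.01594 mol
mass of (NH4)2SO4 = 0.01594 × 132.14 = 2.107 g
% (NH4)2SO4 = 2.107 / 2.915 × 100 = 72.27 %

72.27 %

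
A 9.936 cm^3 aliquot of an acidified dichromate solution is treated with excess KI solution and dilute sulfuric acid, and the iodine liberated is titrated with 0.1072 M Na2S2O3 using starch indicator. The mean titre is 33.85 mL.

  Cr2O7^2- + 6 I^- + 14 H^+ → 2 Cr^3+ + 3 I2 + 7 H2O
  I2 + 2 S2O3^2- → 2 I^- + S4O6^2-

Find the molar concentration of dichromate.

n(S2O3^2-) = 0.03385 × 0.1072 = 3.629 × 10^-3 mol
n(I2) = n(S2O3^2-)/2 = 1.814 × 10^-3 mol
From the 1:3 ratio, n(Cr2O7^2-) in the aliquot = 1/3 × 1.814 × 10^-3 = 6.048 × 10^-4 mol
[Cr2O7^2-] = 6.048 × 10^-4 / 0.009936 = 0.06087 mol/L

0.06087 M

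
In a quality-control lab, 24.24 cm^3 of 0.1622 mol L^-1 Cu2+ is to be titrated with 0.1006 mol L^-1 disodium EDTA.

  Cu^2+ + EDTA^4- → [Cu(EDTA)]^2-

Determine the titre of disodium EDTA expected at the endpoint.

39.08 mL

n(Cu2+) = 0.02424 L × 0.1622 mol/L = 3.932 × 10^-3 mol
n(EDTA) = 3.932 × 10^-3 mol (1:1 stoichiometry)
V(EDTA) = 3.932 × 10^-3 mol / 0.1006 mol/L = 0.03908 L = 39.08 mL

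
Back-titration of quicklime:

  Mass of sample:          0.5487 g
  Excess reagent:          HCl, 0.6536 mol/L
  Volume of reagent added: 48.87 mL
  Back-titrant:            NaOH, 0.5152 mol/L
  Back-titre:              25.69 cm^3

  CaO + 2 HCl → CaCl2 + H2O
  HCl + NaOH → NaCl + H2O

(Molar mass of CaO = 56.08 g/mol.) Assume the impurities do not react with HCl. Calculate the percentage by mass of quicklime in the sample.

95.59 %

n(HCl) added = 0.04887 × 0.6536 = 0.03194 mol
n(NaOH) used in back-titration = 0.02569 × 0.5152 = 0.01324 mol
n(HCl) left over = 0.01324 mol (1:1 ratio)
n(HCl) consumed by analyte = 0.03194 − 0.01324 = 0.01871 mol
From the 1:2 ratio, n(CaO) = 1/2 × 0.01871 = 9.353 × 10^-3 mol
mass of CaO = 9.353 × 10^-3 × 56.08 = 0.5245 g
% CaO = 0.5245 / 0.5487 × 100 = 95.59 %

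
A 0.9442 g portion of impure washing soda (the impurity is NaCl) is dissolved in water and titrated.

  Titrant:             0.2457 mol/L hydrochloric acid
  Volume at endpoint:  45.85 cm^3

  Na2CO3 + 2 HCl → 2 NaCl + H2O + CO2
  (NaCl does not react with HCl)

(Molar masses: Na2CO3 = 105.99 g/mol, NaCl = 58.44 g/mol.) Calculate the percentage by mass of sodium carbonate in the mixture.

n(HCl) = 0.04585 × 0.2457 = 0.01127 mol
Let x = n(Na2CO3), y = n(NaCl).
Titrant: 2x = 0.01127;  mass: 105.99x + 58.44y = 0.9442
Solving, x = 5.633 × 10^-3 mol, y = 5.941 × 10^-3 mol
mass of Na2CO3 = 5.633 × 10^-3 × 105.99 = 0.5970 g
% Na2CO3 = 0.5970 / 0.9442 × 100 = 63.23 %

63.23 %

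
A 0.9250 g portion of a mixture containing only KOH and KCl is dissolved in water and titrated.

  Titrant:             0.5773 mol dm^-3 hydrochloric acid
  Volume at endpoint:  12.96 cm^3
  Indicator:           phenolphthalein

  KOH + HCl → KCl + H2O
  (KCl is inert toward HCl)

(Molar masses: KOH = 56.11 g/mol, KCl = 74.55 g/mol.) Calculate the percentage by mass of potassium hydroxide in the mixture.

45.38 %

n(HCl) = 0.01296 × 0.5773 = 7.482 × 10^-3 mol
Let x = n(KOH), y = n(KCl).
Titrant: 1x = 7.482 × 10^-3;  mass: 56.11x + 74.55y = 0.9250
Solving, x = 7.482 × 10^-3 mol, y = 6.777 × 10^-3 mol
mass of KOH = 7.482 × 10^-3 × 56.11 = 0.4198 g
% KOH = 0.4198 / 0.9250 × 100 = 45.38 %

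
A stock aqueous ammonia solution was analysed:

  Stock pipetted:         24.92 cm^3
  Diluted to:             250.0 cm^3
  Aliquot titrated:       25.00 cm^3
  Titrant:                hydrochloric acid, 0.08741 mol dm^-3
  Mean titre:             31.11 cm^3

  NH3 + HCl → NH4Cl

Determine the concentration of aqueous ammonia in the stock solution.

1.091 mol/L

n(HCl) = 0.03111 × 0.08741 = 2.719 × 10^-3 mol
n(NH3) in the aliquot = 2.719 × 10^-3 mol (1:1 ratio)
[NH3]_dilute = 2.719 × 10^-3 / 0.02500 = 0.1088 mol/L
Dilution factor = 250.0 / 24.92 = 10.03
[NH3]_stock = 0.1088 × 10.03 = 1.091 mol/L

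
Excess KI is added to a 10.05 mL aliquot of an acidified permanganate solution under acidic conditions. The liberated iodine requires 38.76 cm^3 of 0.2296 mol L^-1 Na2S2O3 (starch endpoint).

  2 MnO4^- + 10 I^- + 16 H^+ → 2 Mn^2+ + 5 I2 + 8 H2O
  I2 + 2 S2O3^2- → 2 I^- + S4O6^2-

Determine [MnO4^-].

0.1771 mol/L

n(S2O3^2-) = 0.03876 × 0.2296 = 8.899 × 10^-3 mol
n(I2) = n(S2O3^2-)/2 = 4.450 × 10^-3 mol
From the 2:5 ratio, n(MnO4^-) in the aliquot = 2/5 × 4.450 × 10^-3 = 1.780 × 10^-3 mol
[MnO4^-] = 1.780 × 10^-3 / 0.01005 = 0.1771 mol/L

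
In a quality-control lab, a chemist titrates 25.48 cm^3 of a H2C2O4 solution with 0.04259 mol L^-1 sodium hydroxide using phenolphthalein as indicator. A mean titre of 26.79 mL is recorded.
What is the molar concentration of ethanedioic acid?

H2C2O4 + 2 NaOH → Na2C2O4 + 2 H2O
n(NaOH) = 0.02679 L × 0.04259 mol/L = 1.141 × 10^-3 mol
From the 1:2 mole ratio, n(H2C2O4) = 1/2 × 1.141 × 10^-3 = 5.705 × 10^-4 mol
[H2C2O4] = 5.705 × 10^-4 mol / 0.02548 L = 0.02239 mol/L

0.02239 mol/L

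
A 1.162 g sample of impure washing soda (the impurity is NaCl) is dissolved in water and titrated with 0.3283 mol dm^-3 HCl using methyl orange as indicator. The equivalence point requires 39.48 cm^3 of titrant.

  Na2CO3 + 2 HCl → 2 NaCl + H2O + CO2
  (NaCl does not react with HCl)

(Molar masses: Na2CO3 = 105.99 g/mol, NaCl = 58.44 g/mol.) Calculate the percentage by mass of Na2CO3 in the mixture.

59.11 %

n(HCl) = 0.03948 × 0.3283 = 0.01296 mol
Let x = n(Na2CO3), y = n(NaCl).
Titrant: 2x = 0.01296;  mass: 105.99x + 58.44y = 1.162
Solving, x = 6.481 × 10^-3 mol, y = 8.130 × 10^-3 mol
mass of Na2CO3 = 6.481 × 10^-3 × 105.99 = 0.6869 g
% Na2CO3 = 0.6869 / 1.162 × 100 = 59.11 %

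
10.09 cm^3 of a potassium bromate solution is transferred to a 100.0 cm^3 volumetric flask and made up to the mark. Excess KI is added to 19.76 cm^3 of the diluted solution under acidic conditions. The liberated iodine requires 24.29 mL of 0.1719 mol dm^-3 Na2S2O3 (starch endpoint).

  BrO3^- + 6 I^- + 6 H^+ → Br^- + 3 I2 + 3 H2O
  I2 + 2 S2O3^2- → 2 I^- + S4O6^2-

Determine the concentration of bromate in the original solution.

0.3490 mol/L

n(S2O3^2-) = 0.02429 × 0.1719 = 4.175 × 10^-3 mol
n(I2) = n(S2O3^2-)/2 = 2.088 × 10^-3 mol
From the 1:3 ratio, n(BrO3^-) in the aliquot = 1/3 × 2.088 × 10^-3 = 6.959 × 10^-4 mol
[BrO3^-]_dilute = 6.959 × 10^-4 / 0.01976 = 0.03522 mol/L
[BrO3^-]_original = 0.03522 × 100.0/10.09 = 0.3490 mol/L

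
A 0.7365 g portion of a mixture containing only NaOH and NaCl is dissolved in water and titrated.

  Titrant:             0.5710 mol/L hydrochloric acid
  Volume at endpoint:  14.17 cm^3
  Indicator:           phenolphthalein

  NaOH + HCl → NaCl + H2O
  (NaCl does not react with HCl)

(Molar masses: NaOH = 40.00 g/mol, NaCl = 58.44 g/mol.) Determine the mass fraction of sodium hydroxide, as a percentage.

n(HCl) = 0.01417 × 0.5710 = 8.091 × 10^-3 mol
Let x = n(NaOH), y = n(NaCl).
Titrant: 1x = 8.091 × 10^-3;  mass: 40.00x + 58.44y = 0.7365
Solving, x = 8.091 × 10^-3 mol, y = 7.065 × 10^-3 mol
mass of NaOH = 8.091 × 10^-3 × 40.00 = 0.3236 g
% NaOH = 0.3236 / 0.7365 × 100 = 43.94 %

43.94 %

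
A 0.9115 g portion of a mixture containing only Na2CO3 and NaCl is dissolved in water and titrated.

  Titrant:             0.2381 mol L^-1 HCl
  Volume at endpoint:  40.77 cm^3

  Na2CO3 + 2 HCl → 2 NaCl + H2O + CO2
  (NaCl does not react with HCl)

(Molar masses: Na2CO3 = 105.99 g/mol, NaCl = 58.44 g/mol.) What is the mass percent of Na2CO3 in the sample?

56.44 %

n(HCl) = 0.04077 × 0.2381 = 9.707 × 10^-3 mol
Let x = n(Na2CO3), y = n(NaCl).
Titrant: 2x = 9.707 × 10^-3;  mass: 105.99x + 58.44y = 0.9115
Solving, x = 4.854 × 10^-3 mol, y = 6.794 × 10^-3 mol
mass of Na2CO3 = 4.854 × 10^-3 × 105.99 = 0.5144 g
% Na2CO3 = 0.5144 / 0.9115 × 100 = 56.44 %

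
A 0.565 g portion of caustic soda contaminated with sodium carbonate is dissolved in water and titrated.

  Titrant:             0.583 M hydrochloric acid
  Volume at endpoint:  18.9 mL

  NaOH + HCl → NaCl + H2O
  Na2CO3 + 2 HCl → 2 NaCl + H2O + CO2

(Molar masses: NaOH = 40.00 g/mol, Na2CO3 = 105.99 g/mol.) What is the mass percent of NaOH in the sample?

n(HCl) = 0.0189 × 0.583 = 0.0110 mol
Let x = n(NaOH), y = n(Na2CO3).
Titrant: 1x + 2y = 0.0110;  mass: 40.00x + 105.99y = 0.565
Solving, x = 1.46 × 10^-3 mol, y = 4.78 × 10^-3 mol
mass of NaOH = 1.46 × 10^-3 × 40.00 = 0.0583 g
% NaOH = 0.0583 / 0.565 × 100 = 10.3 %

10.3 %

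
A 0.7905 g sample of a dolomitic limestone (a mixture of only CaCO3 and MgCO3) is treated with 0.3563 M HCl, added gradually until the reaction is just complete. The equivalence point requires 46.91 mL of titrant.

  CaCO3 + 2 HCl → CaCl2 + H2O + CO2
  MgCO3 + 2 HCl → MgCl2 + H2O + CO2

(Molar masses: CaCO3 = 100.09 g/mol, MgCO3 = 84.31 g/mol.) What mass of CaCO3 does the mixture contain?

n(HCl) = 0.04691 × 0.3563 = 0.01671 mol
Let x = n(CaCO3), y = n(MgCO3).
Titrant: 2x + 2y = 0.01671;  mass: 100.09x + 84.31y = 0.7905
Solving, x = 5.445 × 10^-3 mol, y = 2.912 × 10^-3 mol
mass of CaCO3 = 5.445 × 10^-3 × 100.09 = 0.5450 g

0.5450 g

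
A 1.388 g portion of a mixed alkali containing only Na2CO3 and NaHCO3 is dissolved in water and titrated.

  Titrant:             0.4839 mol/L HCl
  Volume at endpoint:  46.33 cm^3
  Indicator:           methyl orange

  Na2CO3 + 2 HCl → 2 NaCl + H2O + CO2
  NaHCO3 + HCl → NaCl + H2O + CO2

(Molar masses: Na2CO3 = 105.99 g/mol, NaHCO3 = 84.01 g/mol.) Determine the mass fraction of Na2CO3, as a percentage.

60.99 %

n(HCl) = 0.04633 × 0.4839 = 0.02242 mol
Let x = n(Na2CO3), y = n(NaHCO3).
Titrant: 2x + 1y = 0.02242;  mass: 105.99x + 84.01y = 1.388
Solving, x = 7.987 × 10^-3 mol, y = 6.445 × 10^-3 mol
mass of Na2CO3 = 7.987 × 10^-3 × 105.99 = 0.8465 g
% Na2CO3 = 0.8465 / 1.388 × 100 = 60.99 %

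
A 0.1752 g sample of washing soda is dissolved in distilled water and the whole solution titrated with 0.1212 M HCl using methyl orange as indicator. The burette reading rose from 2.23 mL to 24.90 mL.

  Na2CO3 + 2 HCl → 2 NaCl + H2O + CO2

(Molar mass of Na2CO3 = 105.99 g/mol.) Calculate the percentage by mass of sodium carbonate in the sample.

83.11 %

n(HCl) = 0.02267 L × 0.1212 mol/L = 2.748 × 10^-3 mol
From the 1:2 ratio, n(Na2CO3) = 1/2 × 2.748 × 10^-3 = 1.374 × 10^-3 mol
mass of Na2CO3 = 1.374 × 10^-3 × 105.99 g/mol = 0.1456 g
% Na2CO3 = 0.1456 / 0.1752 × 100 = 83.11 %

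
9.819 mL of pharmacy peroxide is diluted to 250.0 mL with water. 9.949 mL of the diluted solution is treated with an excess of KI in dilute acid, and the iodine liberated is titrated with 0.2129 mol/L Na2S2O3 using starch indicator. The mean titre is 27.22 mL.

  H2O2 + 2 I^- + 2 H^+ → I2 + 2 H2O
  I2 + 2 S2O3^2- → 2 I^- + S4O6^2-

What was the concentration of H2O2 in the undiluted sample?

n(S2O3^2-) = 0.02722 × 0.2129 = 5.795 × 10^-3 mol
n(I2) = n(S2O3^2-)/2 = 2.898 × 10^-3 mol
n(H2O2) in the aliquot = 2.898 × 10^-3 mol (1:1 ratio)
[H2O2]_dilute = 2.898 × 10^-3 / 0.009949 = 0.2912 mol/L
[H2O2]_original = 0.2912 × 250.0/9.819 = 7.415 mol/L

7.415 mol/L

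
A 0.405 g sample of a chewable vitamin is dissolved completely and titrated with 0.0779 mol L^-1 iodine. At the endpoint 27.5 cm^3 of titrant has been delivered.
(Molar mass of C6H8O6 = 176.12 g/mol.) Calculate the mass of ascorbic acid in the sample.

C6H8O6 + I2 → C6H6O6 + 2 HI
n(I2) = 0.0275 L × 0.0779 mol/L = 2.14 × 10^-3 mol
n(C6H8O6) = 2.14 × 10^-3 mol (1:1 ratio)
mass of C6H8O6 = 2.14 × 10^-3 × 176.12 g/mol = 0.377 g

0.377 g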